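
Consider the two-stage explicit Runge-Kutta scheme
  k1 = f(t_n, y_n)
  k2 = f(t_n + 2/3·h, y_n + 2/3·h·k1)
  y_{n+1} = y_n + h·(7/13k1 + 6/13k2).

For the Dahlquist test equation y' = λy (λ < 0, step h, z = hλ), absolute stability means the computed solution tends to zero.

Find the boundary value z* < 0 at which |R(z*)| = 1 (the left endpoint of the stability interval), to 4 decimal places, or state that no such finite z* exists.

left endpoint -3.2500.

Test eqn y'=λy, z=hλ:
  k1=λy_n ⇒ h·k1=z·y_n;  k2=λ(1+2/3z)y_n ⇒ h·k2=z(1+2/3z)y_n
  y_{n+1}/y_n = 1 + 7/13z + 6/13z(1+2/3z) = 1 + z + 4/13z²
  so R(z) = 1 + z + 4/13z².

Need |R(x)|<1, x<0.
x=-1.35: |R|=0.2108
R=1: x+4/13x²=0 ⇒ x=−13/4=-3.2500; min R=1−1/(4·4/13)=0.1875>−1
Confirm numerically:
  x=-2.797: |R|=0.61014 <1
  x=-2.664: |R|=0.51966 <1
  x=-2.655: |R|=0.51393 <1
  x=-1.368: |R|=0.20782 <1
  x=-3.614: |R|=1.40477 >1
  x=-3.584: |R|=1.36832 >1
  x=-3.444: |R|=1.20558 >1
Interval (-3.2500, 0).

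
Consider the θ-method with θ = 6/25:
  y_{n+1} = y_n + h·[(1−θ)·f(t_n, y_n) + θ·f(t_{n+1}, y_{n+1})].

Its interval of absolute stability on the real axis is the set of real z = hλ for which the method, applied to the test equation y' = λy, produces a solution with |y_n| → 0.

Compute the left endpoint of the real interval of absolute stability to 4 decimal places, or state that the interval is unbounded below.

On y'=λy, z=hλ:
  y_{n+1} = y_n + z·[19/25·y_n + 6/25·y_{n+1}] ⇒ (1 − 6/25z)y_{n+1} = (1 + 19/25z)y_n
  so R(z) = (1 + 19/25z)/(1 − 6/25z).

Solve |R(x)|<1 on ℝ⁻.
x=-1.24: |R|=0.0444
R=−1: 1+19/25x = −1+6/25x ⇒ -13/25x=2 ⇒ x=2/(-13/25)=-3.8462
Confirm numerically:
  x=-3.212: |R|=0.81379 <1
  x=-3.208: |R|=0.81251 <1
  x=-2.074: |R|=0.38473 <1
  x=-4.339: |R|=1.12554 >1
  x=-4.288: |R|=1.11323 >1
  x=-3.922: |R|=1.02032 >1
Interval (-3.8462, 0).

left endpoint -3.8462.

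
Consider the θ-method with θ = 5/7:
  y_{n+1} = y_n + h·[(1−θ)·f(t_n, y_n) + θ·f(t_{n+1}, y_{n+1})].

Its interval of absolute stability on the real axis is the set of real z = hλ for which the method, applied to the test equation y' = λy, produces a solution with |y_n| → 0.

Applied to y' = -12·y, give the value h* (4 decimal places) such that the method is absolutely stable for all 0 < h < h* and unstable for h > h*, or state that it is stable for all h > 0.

With y'=λy (z=hλ):
  y_{n+1} = y_n + z·[2/7·y_n + 5/7·y_{n+1}] ⇒ (1 − 5/7z)y_{n+1} = (1 + 2/7z)y_n
  so R(z) = (1 + 2/7z)/(1 − 5/7z).

Boundary: |R(x)|=1, x<0.
x=-1.78: |R|=0.2164
x=-2: |R|=0.1765
x=-10: |R|=0.2281
x=-100: |R|=0.3807
θ=5/7≥1/2 ⇒ |1+2/7x|<|1−5/7x| ∀x<0 ⇒ stable on all of ℝ⁻.

interval (−∞, 0). Any h>0 works for λ=-12.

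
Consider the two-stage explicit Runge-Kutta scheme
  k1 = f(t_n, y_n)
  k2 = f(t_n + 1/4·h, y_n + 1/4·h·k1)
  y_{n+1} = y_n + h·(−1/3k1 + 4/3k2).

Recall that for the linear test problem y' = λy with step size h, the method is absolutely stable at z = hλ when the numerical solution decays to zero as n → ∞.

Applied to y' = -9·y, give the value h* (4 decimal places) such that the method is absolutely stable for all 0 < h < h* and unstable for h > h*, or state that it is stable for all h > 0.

Test eqn y'=λy, z=hλ:
  k1=λy_n ⇒ h·k1=z·y_n;  k2=λ(1+1/4z)y_n ⇒ h·k2=z(1+1/4z)y_n
  y_{n+1}/y_n = 1 − 1/3z + 4/3z(1+1/4z) = 1 + z + 1/3z²
  R(z) = 1 + z + 1/3z².

Solve |R(x)|<1 on ℝ⁻.
x=-1.2: |R|=0.2800
R=1: x+1/3x²=0 ⇒ x=−3=-3.0000; min R=1−1/(4·1/3)=0.2500>−1
Confirm numerically:
  x=-2.601: |R|=0.65407 <1
  x=-2.545: |R|=0.61401 <1
  x=-2.343: |R|=0.48688 <1
  x=-3.444: |R|=1.50971 >1
  x=-3.125: |R|=1.13021 >1
Stable set (-3.0000, 0).

(-3.0000,0); λ=-9 ⇒ h* = (3)/9 = 0.3333.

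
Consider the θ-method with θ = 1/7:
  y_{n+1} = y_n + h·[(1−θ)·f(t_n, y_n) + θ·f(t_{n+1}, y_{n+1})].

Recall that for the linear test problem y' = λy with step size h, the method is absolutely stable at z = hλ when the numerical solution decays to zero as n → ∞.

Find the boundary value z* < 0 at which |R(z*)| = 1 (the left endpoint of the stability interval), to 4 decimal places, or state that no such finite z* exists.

Set f=λy, z=hλ:
  y_{n+1} = y_n + z·[6/7·y_n + 1/7·y_{n+1}] ⇒ (1 − 1/7z)y_{n+1} = (1 + 6/7z)y_n
  ⇒ R(z) = (1 + 6/7z)/(1 − 1/7z).

Need |R(x)|<1, x<0.
x=-0.99: |R|=0.1327
R=−1: 1+6/7x = −1+1/7x ⇒ -5/7x=2 ⇒ x=2/(-5/7)=-2.8000
Confirm numerically:
  x=-2.485: |R|=0.83395 <1
  x=-2.433: |R|=0.80547 <1
  x=-1.919: |R|=0.50611 <1
  x=-3.380: |R|=1.27938 >1
  x=-3.224: |R|=1.20736 >1
Interval (-2.8000, 0).

z* = -2.8000.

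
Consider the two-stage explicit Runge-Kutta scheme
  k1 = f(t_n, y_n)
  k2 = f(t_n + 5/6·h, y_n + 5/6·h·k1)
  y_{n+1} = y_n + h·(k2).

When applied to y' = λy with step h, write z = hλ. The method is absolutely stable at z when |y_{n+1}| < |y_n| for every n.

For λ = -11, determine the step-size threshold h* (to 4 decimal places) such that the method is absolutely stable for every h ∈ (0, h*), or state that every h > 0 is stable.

On y'=λy, z=hλ:
  k1=λy_n ⇒ h·k1=z·y_n;  k2=λ(1+5/6z)y_n ⇒ h·k2=z(1+5/6z)y_n
  y_{n+1}/y_n = 1 + z(1+5/6z) = 1 + z + 5/6z²
  ⇒ R(z) = 1 + z + 5/6z².

Boundary: |R(x)|=1, x<0.
x=-0.93: |R|=0.7908
R=1: x+5/6x²=0 ⇒ x=−6/5=-1.2000; min R=1−1/(4·5/6)=0.7000>−1
Confirm numerically:
  x=-1.016: |R|=0.84421 <1
  x=-1.012: |R|=0.84145 <1
  x=-0.721: |R|=0.71220 <1
  x=-0.526: |R|=0.70456 <1
  x=-1.611: |R|=1.55177 >1
  x=-1.339: |R|=1.15510 >1
Stable set (-1.2000, 0).

(-1.2000,0); λ=-11 ⇒ h* = (6/5)/11 = 0.1091.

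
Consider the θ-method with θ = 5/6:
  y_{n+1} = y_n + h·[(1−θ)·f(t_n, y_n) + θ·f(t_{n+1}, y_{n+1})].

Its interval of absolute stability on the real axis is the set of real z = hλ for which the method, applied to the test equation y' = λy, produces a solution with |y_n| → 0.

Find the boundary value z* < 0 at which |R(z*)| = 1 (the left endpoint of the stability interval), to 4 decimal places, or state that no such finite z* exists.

unbounded; (−∞, 0).

Set f=λy, z=hλ:
  y_{n+1} = y_n + z·[1/6·y_n + 5/6·y_{n+1}] ⇒ (1 − 5/6z)y_{n+1} = (1 + 1/6z)y_n
  so R(z) = (1 + 1/6z)/(1 − 5/6z).

Solve |R(x)|<1 on ℝ⁻.
x=-0.41: |R|=0.6944
x=-2: |R|=0.2500
x=-10: |R|=0.0714
x=-100: |R|=0.1858
θ=5/6≥1/2 ⇒ |1+1/6x|<|1−5/6x| ∀x<0 ⇒ interval (−∞,0).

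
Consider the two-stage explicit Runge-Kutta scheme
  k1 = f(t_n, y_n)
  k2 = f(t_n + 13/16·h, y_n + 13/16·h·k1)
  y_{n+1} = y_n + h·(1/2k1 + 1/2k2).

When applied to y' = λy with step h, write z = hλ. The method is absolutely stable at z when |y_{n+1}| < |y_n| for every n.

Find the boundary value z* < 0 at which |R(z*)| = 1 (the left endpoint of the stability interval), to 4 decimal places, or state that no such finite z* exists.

On y'=λy, z=hλ:
  k1=λy_n ⇒ h·k1=z·y_n;  k2=λ(1+13/16z)y_n ⇒ h·k2=z(1+13/16z)y_n
  y_{n+1}/y_n = 1 + 1/2z + 1/2z(1+13/16z) = 1 + z + 13/32z²
  R(z) = 1 + z + 13/32z².

Solve |R(x)|<1 on ℝ⁻.
x=-1.11: |R|=0.3905
R=1: x+13/32x²=0 ⇒ x=−32/13=-2.4615; min R=1−1/(4·13/32)=0.3846>−1
Confirm numerically:
  x=-2.365: |R|=0.90725 <1
  x=-2.228: |R|=0.78862 <1
  x=-1.965: |R|=0.60362 <1
  x=-1.194: |R|=0.38516 <1
  x=-2.975: |R|=1.62057 >1
  x=-2.765: |R|=1.34087 >1
  x=-2.764: |R|=1.33963 >1
Interval (-2.4615, 0).

left endpoint -2.4615.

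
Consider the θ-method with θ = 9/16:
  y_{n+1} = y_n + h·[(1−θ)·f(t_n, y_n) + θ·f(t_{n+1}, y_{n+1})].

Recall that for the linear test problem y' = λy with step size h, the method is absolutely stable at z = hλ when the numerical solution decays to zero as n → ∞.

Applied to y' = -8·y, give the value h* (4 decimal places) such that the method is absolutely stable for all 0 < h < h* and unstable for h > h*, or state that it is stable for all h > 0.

interval (−∞, 0). Any h>0 works for λ=-8.

Set f=λy, z=hλ:
  y_{n+1} = y_n + z·[7/16·y_n + 9/16·y_{n+1}] ⇒ (1 − 9/16z)y_{n+1} = (1 + 7/16z)y_n
  so R(z) = (1 + 7/16z)/(1 − 9/16z).

Need |R(x)|<1, x<0.
x=-0.89: |R|=0.4069
x=-2: |R|=0.0588
x=-10: |R|=0.5094
x=-100: |R|=0.7467
θ=9/16≥1/2 ⇒ |1+7/16x|<|1−9/16x| ∀x<0 ⇒ unbounded interval.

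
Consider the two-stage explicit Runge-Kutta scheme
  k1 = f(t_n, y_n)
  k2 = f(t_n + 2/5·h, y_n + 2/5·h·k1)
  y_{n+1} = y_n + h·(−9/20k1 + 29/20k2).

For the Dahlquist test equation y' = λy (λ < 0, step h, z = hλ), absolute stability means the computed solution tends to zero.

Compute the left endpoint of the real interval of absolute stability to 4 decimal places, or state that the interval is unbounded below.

Test eqn y'=λy, z=hλ:
  k1=λy_n ⇒ h·k1=z·y_n;  k2=λ(1+2/5z)y_n ⇒ h·k2=z(1+2/5z)y_n
  y_{n+1}/y_n = 1 − 9/20z + 29/20z(1+2/5z) = 1 + z + 29/50z²
  R(z) = 1 + z + 29/50z².

Solve |R(x)|<1 on ℝ⁻.
x=-1.35: |R|=0.7070
R=1: x+29/50x²=0 ⇒ x=−50/29=-1.7241; min R=1−1/(4·29/50)=0.5690>−1
Confirm numerically:
  x=-1.228: |R|=0.64663 <1
  x=-1.149: |R|=0.61672 <1
  x=-0.916: |R|=0.57065 <1
  x=-2.260: |R|=1.70241 >1
  x=-1.940: |R|=1.24289 >1
Interval (-1.7241, 0).

z* = -1.7241.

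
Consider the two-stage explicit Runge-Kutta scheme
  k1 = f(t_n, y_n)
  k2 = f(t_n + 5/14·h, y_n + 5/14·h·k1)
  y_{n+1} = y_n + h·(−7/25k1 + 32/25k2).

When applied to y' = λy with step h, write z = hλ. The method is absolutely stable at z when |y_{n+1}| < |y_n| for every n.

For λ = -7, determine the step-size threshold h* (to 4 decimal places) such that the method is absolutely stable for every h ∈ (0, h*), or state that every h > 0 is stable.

Set f=λy, z=hλ:
  k1=λy_n ⇒ h·k1=z·y_n;  k2=λ(1+5/14z)y_n ⇒ h·k2=z(1+5/14z)y_n
  y_{n+1}/y_n = 1 − 7/25z + 32/25z(1+5/14z) = 1 + z + 16/35z²
  so R(z) = 1 + z + 16/35z².

Find x<0 with |R(x)|<1.
x=-0.64: |R|=0.5472
R=1: x+16/35x²=0 ⇒ x=−35/16=-2.1875; min R=1−1/(4·16/35)=0.4531>−1
Confirm numerically:
  x=-1.734: |R|=0.64052 <1
  x=-1.397: |R|=0.49516 <1
  x=-1.108: |R|=0.45322 <1
  x=-2.416: |R|=1.25237 >1
  x=-2.309: |R|=1.12825 >1
Stable set (-2.1875, 0).

(-2.1875,0); λ=-7 ⇒ h* = (35/16)/7 = 0.3125.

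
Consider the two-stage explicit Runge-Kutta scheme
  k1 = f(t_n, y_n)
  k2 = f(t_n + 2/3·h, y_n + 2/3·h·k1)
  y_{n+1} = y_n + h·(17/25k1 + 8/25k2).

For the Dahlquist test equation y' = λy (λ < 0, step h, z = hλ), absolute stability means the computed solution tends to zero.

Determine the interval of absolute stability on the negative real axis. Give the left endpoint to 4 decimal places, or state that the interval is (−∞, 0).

z∈(-4.6875,0).

On y'=λy, z=hλ:
  k1=λy_n ⇒ h·k1=z·y_n;  k2=λ(1+2/3z)y_n ⇒ h·k2=z(1+2/3z)y_n
  y_{n+1}/y_n = 1 + 17/25z + 8/25z(1+2/3z) = 1 + z + 16/75z²
  so R(z) = 1 + z + 16/75z².

Boundary: |R(x)|=1, x<0.
x=-1.77: |R|=0.1016
R=1: x+16/75x²=0 ⇒ x=−75/16=-4.6875; min R=1−1/(4·16/75)=-0.1719>−1
Confirm numerically:
  x=-4.504: |R|=0.82368 <1
  x=-2.947: |R|=0.09424 <1
  x=-2.059: |R|=0.15458 <1
  x=-1.935: |R|=0.13623 <1
  x=-5.200: |R|=1.56853 >1
  x=-4.857: |R|=1.17563 >1
Interval (-4.6875, 0).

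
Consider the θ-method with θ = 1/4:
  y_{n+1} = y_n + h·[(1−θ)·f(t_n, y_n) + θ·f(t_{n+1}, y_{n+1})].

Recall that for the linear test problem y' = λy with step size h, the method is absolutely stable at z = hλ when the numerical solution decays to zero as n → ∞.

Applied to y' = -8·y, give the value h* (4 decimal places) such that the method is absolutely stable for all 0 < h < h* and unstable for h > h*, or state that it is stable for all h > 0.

(-4.0000,0); λ=-8 ⇒ h* = (4)/8 = 0.5000.

Set f=λy, z=hλ:
  y_{n+1} = y_n + z·[3/4·y_n + 1/4·y_{n+1}] ⇒ (1 − 1/4z)y_{n+1} = (1 + 3/4z)y_n
  Hence R(z) = (1 + 3/4z)/(1 − 1/4z).

Solve |R(x)|<1 on ℝ⁻.
x=-1.46: |R|=0.0696
R=−1: 1+3/4x = −1+1/4x ⇒ -1/2x=2 ⇒ x=2/(-1/2)=-4.0000
Confirm numerically:
  x=-3.832: |R|=0.95710 <1
  x=-3.049: |R|=0.73017 <1
  x=-2.339: |R|=0.47594 <1
  x=-1.736: |R|=0.21060 <1
  x=-4.176: |R|=1.04305 >1
  x=-4.121: |R|=1.02980 >1
  x=-4.072: |R|=1.01784 >1
So |R|<1 on (-4.0000, 0).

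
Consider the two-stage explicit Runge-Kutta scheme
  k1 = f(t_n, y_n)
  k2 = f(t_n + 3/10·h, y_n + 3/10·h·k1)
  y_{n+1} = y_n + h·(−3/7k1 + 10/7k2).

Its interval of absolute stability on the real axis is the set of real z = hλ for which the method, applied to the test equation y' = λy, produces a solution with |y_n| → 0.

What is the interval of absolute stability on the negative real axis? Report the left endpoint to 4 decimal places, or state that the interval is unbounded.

(-2.3333, 0).

On y'=λy, z=hλ:
  k1=λy_n ⇒ h·k1=z·y_n;  k2=λ(1+3/10z)y_n ⇒ h·k2=z(1+3/10z)y_n
  y_{n+1}/y_n = 1 − 3/7z + 10/7z(1+3/10z) = 1 + z + 3/7z²
  R(z) = 1 + z + 3/7z².

Need |R(x)|<1, x<0.
x=-1.52: |R|=0.4702
R=1: x+3/7x²=0 ⇒ x=−7/3=-2.3333; min R=1−1/(4·3/7)=0.4167>−1
Confirm numerically:
  x=-2.019: |R|=0.72801 <1
  x=-1.583: |R|=0.49095 <1
  x=-1.522: |R|=0.47078 <1
  x=-1.210: |R|=0.41747 <1
  x=-2.798: |R|=1.55720 >1
  x=-2.791: |R|=1.54743 >1
So |R|<1 on (-2.3333, 0).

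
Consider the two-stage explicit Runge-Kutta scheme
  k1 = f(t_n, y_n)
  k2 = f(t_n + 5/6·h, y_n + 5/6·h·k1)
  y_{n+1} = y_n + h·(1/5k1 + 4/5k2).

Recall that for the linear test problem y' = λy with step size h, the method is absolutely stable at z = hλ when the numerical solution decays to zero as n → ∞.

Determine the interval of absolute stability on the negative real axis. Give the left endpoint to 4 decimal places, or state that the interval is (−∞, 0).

z∈(-1.5000,0).

On y'=λy, z=hλ:
  k1=λy_n ⇒ h·k1=z·y_n;  k2=λ(1+5/6z)y_n ⇒ h·k2=z(1+5/6z)y_n
  y_{n+1}/y_n = 1 + 1/5z + 4/5z(1+5/6z) = 1 + z + 2/3z²
  R(z) = 1 + z + 2/3z².

Boundary: |R(x)|=1, x<0.
x=-0.83: |R|=0.6293
R=1: x+2/3x²=0 ⇒ x=−3/2=-1.5000; min R=1−1/(4·2/3)=0.6250>−1
Confirm numerically:
  x=-1.033: |R|=0.67839 <1
  x=-0.883: |R|=0.63679 <1
  x=-0.674: |R|=0.62885 <1
  x=-0.661: |R|=0.63028 <1
  x=-1.870: |R|=1.46127 >1
  x=-1.849: |R|=1.43020 >1
So |R|<1 on (-1.5000, 0).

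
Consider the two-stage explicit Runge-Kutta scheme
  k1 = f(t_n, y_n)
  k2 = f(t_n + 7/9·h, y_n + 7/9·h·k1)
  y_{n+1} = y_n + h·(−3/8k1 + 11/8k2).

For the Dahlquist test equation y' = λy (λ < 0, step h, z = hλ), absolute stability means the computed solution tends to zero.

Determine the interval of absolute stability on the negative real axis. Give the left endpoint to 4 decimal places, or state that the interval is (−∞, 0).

(-0.9351, 0).

Set f=λy, z=hλ:
  k1=λy_n ⇒ h·k1=z·y_n;  k2=λ(1+7/9z)y_n ⇒ h·k2=z(1+7/9z)y_n
  y_{n+1}/y_n = 1 − 3/8z + 11/8z(1+7/9z) = 1 + z + 77/72z²
  ⇒ R(z) = 1 + z + 77/72z².

Need |R(x)|<1, x<0.
x=-0.37: |R|=0.7764
R=1: x+77/72x²=0 ⇒ x=−72/77=-0.9351; min R=1−1/(4·77/72)=0.7662>−1
Confirm numerically:
  x=-0.630: |R|=0.79446 <1
  x=-0.611: |R|=0.78825 <1
  x=-0.458: |R|=0.76633 <1
  x=-0.456: |R|=0.76638 <1
  x=-1.522: |R|=1.95535 >1
  x=-1.466: |R|=1.83240 >1
  x=-1.376: |R|=1.64886 >1
Interval (-0.9351, 0).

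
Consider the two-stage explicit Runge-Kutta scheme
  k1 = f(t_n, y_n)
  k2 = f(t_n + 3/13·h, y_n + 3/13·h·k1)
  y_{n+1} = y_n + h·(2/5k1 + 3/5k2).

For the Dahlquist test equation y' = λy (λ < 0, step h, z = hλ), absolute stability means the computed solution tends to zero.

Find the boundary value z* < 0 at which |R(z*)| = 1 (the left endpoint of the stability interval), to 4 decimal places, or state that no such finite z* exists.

z* = -7.2222.

Test eqn y'=λy, z=hλ:
  k1=λy_n ⇒ h·k1=z·y_n;  k2=λ(1+3/13z)y_n ⇒ h·k2=z(1+3/13z)y_n
  y_{n+1}/y_n = 1 + 2/5z + 3/5z(1+3/13z) = 1 + z + 9/65z²
  R(z) = 1 + z + 9/65z².

Boundary: |R(x)|=1, x<0.
x=-0.71: |R|=0.3598
R=1: x+9/65x²=0 ⇒ x=−65/9=-7.2222; min R=1−1/(4·9/65)=-0.8056>−1
Confirm numerically:
  x=-6.470: |R|=0.32612 <1
  x=-4.542: |R|=0.68557 <1
  x=-3.507: |R|=0.80405 <1
  x=-7.596: |R|=1.39312 >1
  x=-7.536: |R|=1.32741 >1
Stable set (-7.2222, 0).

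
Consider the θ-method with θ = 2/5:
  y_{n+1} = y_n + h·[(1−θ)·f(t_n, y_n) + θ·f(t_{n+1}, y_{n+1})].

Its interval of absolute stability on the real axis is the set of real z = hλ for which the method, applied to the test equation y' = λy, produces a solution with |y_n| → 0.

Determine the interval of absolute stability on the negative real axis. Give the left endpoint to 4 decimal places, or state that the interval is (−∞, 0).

Test eqn y'=λy, z=hλ:
  y_{n+1} = y_n + z·[3/5·y_n + 2/5·y_{n+1}] ⇒ (1 − 2/5z)y_{n+1} = (1 + 3/5z)y_n
  ⇒ R(z) = (1 + 3/5z)/(1 − 2/5z).

Find x<0 with |R(x)|<1.
x=-1.69: |R|=0.0084
R=−1: 1+3/5x = −1+2/5x ⇒ -1/5x=2 ⇒ x=2/(-1/5)=-10.0000
Confirm numerically:
  x=-7.359: |R|=0.86606 <1
  x=-6.036: |R|=0.76781 <1
  x=-4.840: |R|=0.64850 <1
  x=-10.437: |R|=1.01689 >1
  x=-10.281: |R|=1.01099 >1
  x=-10.118: |R|=1.00468 >1
Stable set (-10.0000, 0).

z∈(-10.0000,0).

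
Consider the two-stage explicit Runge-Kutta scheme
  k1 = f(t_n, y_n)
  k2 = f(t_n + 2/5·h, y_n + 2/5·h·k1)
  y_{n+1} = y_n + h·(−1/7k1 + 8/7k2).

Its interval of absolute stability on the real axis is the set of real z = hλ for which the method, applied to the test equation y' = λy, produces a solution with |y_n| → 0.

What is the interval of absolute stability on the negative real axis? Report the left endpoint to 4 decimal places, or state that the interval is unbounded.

Test eqn y'=λy, z=hλ:
  k1=λy_n ⇒ h·k1=z·y_n;  k2=λ(1+2/5z)y_n ⇒ h·k2=z(1+2/5z)y_n
  y_{n+1}/y_n = 1 − 1/7z + 8/7z(1+2/5z) = 1 + z + 16/35z²
  so R(z) = 1 + z + 16/35z².

Find x<0 with |R(x)|<1.
x=-1.79: |R|=0.6747
R=1: x+16/35x²=0 ⇒ x=−35/16=-2.1875; min R=1−1/(4·16/35)=0.4531>−1
Confirm numerically:
  x=-1.729: |R|=0.63760 <1
  x=-1.616: |R|=0.57781 <1
  x=-1.397: |R|=0.49516 <1
  x=-1.280: |R|=0.46898 <1
  x=-2.625: |R|=1.52500 >1
  x=-2.369: |R|=1.19656 >1
Interval (-2.1875, 0).

z∈(-2.1875,0).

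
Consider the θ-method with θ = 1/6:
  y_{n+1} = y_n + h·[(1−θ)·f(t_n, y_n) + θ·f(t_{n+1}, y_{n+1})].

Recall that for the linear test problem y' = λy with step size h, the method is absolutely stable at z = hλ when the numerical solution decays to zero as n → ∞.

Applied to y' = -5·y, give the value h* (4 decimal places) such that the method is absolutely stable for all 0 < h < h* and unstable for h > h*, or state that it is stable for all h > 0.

Test eqn y'=λy, z=hλ:
  y_{n+1} = y_n + z·[5/6·y_n + 1/6·y_{n+1}] ⇒ (1 − 1/6z)y_{n+1} = (1 + 5/6z)y_n
  Hence R(z) = (1 + 5/6z)/(1 − 1/6z).

Boundary: |R(x)|=1, x<0.
x=-1.01: |R|=0.1355
R=−1: 1+5/6x = −1+1/6x ⇒ -2/3x=2 ⇒ x=2/(-2/3)=-3.0000
Confirm numerically:
  x=-2.452: |R|=0.74065 <1
  x=-2.003: |R|=0.50169 <1
  x=-2.002: |R|=0.50112 <1
  x=-1.631: |R|=0.28240 <1
  x=-3.343: |R|=1.14685 >1
  x=-3.299: |R|=1.12862 >1
  x=-3.279: |R|=1.12027 >1
So |R|<1 on (-3.0000, 0).

(-3.0000,0); λ=-5 ⇒ h* = (3)/5 = 0.6000.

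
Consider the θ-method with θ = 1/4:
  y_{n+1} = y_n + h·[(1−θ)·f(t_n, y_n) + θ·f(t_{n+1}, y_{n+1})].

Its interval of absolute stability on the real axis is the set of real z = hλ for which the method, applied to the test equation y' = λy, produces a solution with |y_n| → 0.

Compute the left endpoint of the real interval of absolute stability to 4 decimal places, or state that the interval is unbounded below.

z* = -4.0000.

Set f=λy, z=hλ:
  y_{n+1} = y_n + z·[3/4·y_n + 1/4·y_{n+1}] ⇒ (1 − 1/4z)y_{n+1} = (1 + 3/4z)y_n
  ⇒ R(z) = (1 + 3/4z)/(1 − 1/4z).

Need |R(x)|<1, x<0.
x=-1.29: |R|=0.0246
R=−1: 1+3/4x = −1+1/4x ⇒ -1/2x=2 ⇒ x=2/(-1/2)=-4.0000
Confirm numerically:
  x=-3.740: |R|=0.93282 <1
  x=-3.031: |R|=0.72436 <1
  x=-2.302: |R|=0.46112 <1
  x=-2.276: |R|=0.45061 <1
  x=-4.147: |R|=1.03609 >1
  x=-4.104: |R|=1.02567 >1
  x=-4.030: |R|=1.00747 >1
So |R|<1 on (-4.0000, 0).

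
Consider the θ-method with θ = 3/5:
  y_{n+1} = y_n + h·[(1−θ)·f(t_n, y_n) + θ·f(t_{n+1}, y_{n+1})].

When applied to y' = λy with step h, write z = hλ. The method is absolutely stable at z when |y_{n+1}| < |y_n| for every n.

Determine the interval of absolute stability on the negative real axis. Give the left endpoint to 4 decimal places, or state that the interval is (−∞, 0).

On y'=λy, z=hλ:
  y_{n+1} = y_n + z·[2/5·y_n + 3/5·y_{n+1}] ⇒ (1 − 3/5z)y_{n+1} = (1 + 2/5z)y_n
  ⇒ R(z) = (1 + 2/5z)/(1 − 3/5z).

Boundary: |R(x)|=1, x<0.
x=-1.26: |R|=0.2825
x=-2: |R|=0.0909
x=-10: |R|=0.4286
x=-100: |R|=0.6393
θ=3/5≥1/2 ⇒ |1+2/5x|<|1−3/5x| ∀x<0 ⇒ unbounded interval.

(−∞, 0) — no finite endpoint.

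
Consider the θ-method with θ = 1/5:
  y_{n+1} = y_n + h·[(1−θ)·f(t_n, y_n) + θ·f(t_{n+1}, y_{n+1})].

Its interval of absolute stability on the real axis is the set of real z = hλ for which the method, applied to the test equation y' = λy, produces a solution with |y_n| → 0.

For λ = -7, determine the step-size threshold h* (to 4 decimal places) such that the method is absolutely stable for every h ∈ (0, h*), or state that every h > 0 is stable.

On y'=λy, z=hλ:
  y_{n+1} = y_n + z·[4/5·y_n + 1/5·y_{n+1}] ⇒ (1 − 1/5z)y_{n+1} = (1 + 4/5z)y_n
  so R(z) = (1 + 4/5z)/(1 − 1/5z).

Need |R(x)|<1, x<0.
x=-1.38: |R|=0.0815
R=−1: 1+4/5x = −1+1/5x ⇒ -3/5x=2 ⇒ x=2/(-3/5)=-3.3333
Confirm numerically:
  x=-2.670: |R|=0.74055 <1
  x=-2.307: |R|=0.57862 <1
  x=-2.194: |R|=0.52488 <1
  x=-2.034: |R|=0.44583 <1
  x=-3.899: |R|=1.19070 >1
  x=-3.512: |R|=1.06297 >1
Interval (-3.3333, 0).

(-3.3333,0); λ=-7 ⇒ h* = (10/3)/7 = 0.4762.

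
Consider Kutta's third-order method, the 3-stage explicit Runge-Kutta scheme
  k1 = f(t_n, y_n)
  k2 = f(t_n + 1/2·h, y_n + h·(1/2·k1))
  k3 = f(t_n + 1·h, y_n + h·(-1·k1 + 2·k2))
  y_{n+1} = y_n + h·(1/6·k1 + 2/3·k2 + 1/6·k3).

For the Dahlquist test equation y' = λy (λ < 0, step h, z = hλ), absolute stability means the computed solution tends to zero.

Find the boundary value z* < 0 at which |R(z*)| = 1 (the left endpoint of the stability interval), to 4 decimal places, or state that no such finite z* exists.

left endpoint -2.5127.

With y'=λy (z=hλ):
  order 3, 3-stage ⇒ R(z)=1+z+z^2/2+z^3/6
  (e.g. R(-0.46)=0.62958, |R|=0.62958)

Boundary: |R(x)|=1, x<0.
x=-0.46: |R|=0.6296
|R(-2.6)|=1.1493 |R(-2.55)|=1.0623 |R(-1.74)|=0.1042
Bisect:
  x_lo=-3.1580 |R|=2.4205  x_hi=-0.1549 |R|=0.8565
  mid=-1.65643 |R|=0.04202 →hi
  mid=-2.40720 |R|=0.83469 →hi
  mid=-2.78258 |R|=1.50201 →lo
  mid=-2.59489 |R|=1.14026 →lo
  mid=-2.50104 |R|=0.98086 →hi
  mid=-2.54797 |R|=1.05886 →lo
  mid=-2.52451 |R|=1.01944 →lo
  mid=-2.51278 |R|=1.00005 →lo
  mid=-2.50691 |R|=0.99043 →hi
  mid=-2.50984 |R|=0.99523 →hi
  ...
  [-2.51278,-2.51259] ⇒ x*=-2.5127
Stable set (-2.5127, 0).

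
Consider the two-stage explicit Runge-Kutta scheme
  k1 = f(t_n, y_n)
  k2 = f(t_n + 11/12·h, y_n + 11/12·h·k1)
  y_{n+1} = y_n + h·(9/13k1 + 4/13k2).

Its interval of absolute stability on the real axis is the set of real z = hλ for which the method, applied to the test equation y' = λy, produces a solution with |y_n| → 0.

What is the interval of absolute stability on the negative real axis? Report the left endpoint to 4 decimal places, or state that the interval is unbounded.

z∈(-3.5455,0).

Test eqn y'=λy, z=hλ:
  k1=λy_n ⇒ h·k1=z·y_n;  k2=λ(1+11/12z)y_n ⇒ h·k2=z(1+11/12z)y_n
  y_{n+1}/y_n = 1 + 9/13z + 4/13z(1+11/12z) = 1 + z + 11/39z²
  so R(z) = 1 + z + 11/39z².

Boundary: |R(x)|=1, x<0.
x=-0.73: |R|=0.4203
R=1: x+11/39x²=0 ⇒ x=−39/11=-3.5455; min R=1−1/(4·11/39)=0.1136>−1
Confirm numerically:
  x=-3.256: |R|=0.73418 <1
  x=-2.648: |R|=0.32972 <1
  x=-1.791: |R|=0.11373 <1
  x=-3.950: |R|=1.45071 >1
  x=-3.757: |R|=1.22417 >1
So |R|<1 on (-3.5455, 0).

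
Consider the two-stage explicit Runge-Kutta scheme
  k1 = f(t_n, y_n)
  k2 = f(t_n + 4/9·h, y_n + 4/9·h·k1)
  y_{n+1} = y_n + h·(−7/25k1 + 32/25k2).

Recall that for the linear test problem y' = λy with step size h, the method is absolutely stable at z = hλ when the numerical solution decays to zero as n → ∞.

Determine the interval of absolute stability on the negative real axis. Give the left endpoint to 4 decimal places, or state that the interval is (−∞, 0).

(-1.7578, 0).

With y'=λy (z=hλ):
  k1=λy_n ⇒ h·k1=z·y_n;  k2=λ(1+4/9z)y_n ⇒ h·k2=z(1+4/9z)y_n
  y_{n+1}/y_n = 1 − 7/25z + 32/25z(1+4/9z) = 1 + z + 128/225z²
  Hence R(z) = 1 + z + 128/225z².

Find x<0 with |R(x)|<1.
x=-0.52: |R|=0.6338
R=1: x+128/225x²=0 ⇒ x=−225/128=-1.7578; min R=1−1/(4·128/225)=0.5605>−1
Confirm numerically:
  x=-1.576: |R|=0.83699 <1
  x=-1.555: |R|=0.82059 <1
  x=-1.124: |R|=0.59472 <1
  x=-0.835: |R|=0.56164 <1
  x=-2.171: |R|=1.51031 >1
  x=-2.006: |R|=1.28323 >1
  x=-1.857: |R|=1.10478 >1
So |R|<1 on (-1.7578, 0).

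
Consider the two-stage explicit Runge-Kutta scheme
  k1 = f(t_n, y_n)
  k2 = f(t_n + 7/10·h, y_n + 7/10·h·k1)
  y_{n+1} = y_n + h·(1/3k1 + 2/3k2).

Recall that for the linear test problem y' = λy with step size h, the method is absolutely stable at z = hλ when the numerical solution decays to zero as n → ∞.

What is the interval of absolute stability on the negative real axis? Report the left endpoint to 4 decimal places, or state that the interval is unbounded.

With y'=λy (z=hλ):
  k1=λy_n ⇒ h·k1=z·y_n;  k2=λ(1+7/10z)y_n ⇒ h·k2=z(1+7/10z)y_n
  y_{n+1}/y_n = 1 + 1/3z + 2/3z(1+7/10z) = 1 + z + 7/15z²
  R(z) = 1 + z + 7/15z².

Boundary: |R(x)|=1, x<0.
x=-0.57: |R|=0.5816
R=1: x+7/15x²=0 ⇒ x=−15/7=-2.1429; min R=1−1/(4·7/15)=0.4643>−1
Confirm numerically:
  x=-1.775: |R|=0.69529 <1
  x=-1.230: |R|=0.47602 <1
  x=-1.076: |R|=0.46430 <1
  x=-0.929: |R|=0.47375 <1
  x=-2.368: |R|=1.24880 >1
  x=-2.227: |R|=1.08745 >1
  x=-2.219: |R|=1.07885 >1
So |R|<1 on (-2.1429, 0).

(-2.1429, 0).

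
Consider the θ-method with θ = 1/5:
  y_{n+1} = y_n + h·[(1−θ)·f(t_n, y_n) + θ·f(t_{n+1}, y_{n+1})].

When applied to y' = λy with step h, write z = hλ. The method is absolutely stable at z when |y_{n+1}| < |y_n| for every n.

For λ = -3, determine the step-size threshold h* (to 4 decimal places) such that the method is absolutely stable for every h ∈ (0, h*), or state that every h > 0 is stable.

On y'=λy, z=hλ:
  y_{n+1} = y_n + z·[4/5·y_n + 1/5·y_{n+1}] ⇒ (1 − 1/5z)y_{n+1} = (1 + 4/5z)y_n
  R(z) = (1 + 4/5z)/(1 − 1/5z).

Solve |R(x)|<1 on ℝ⁻.
x=-0.92: |R|=0.2230
R=−1: 1+4/5x = −1+1/5x ⇒ -3/5x=2 ⇒ x=2/(-3/5)=-3.3333
Confirm numerically:
  x=-2.170: |R|=0.51325 <1
  x=-2.131: |R|=0.49418 <1
  x=-2.085: |R|=0.47142 <1
  x=-3.903: |R|=1.19196 >1
  x=-3.605: |R|=1.09471 >1
  x=-3.369: |R|=1.01279 >1
Interval (-3.3333, 0).

(-3.3333,0); λ=-3 ⇒ h* = (10/3)/3 = 1.1111.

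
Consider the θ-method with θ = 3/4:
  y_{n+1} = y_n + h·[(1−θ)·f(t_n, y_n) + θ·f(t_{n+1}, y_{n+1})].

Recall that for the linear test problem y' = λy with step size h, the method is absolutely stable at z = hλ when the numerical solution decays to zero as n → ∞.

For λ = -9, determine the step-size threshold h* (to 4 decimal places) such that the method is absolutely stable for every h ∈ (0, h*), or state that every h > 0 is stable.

On y'=λy, z=hλ:
  y_{n+1} = y_n + z·[1/4·y_n + 3/4·y_{n+1}] ⇒ (1 − 3/4z)y_{n+1} = (1 + 1/4z)y_n
  ⇒ R(z) = (1 + 1/4z)/(1 − 3/4z).

Boundary: |R(x)|=1, x<0.
x=-0.34: |R|=0.7291
x=-2: |R|=0.2000
x=-10: |R|=0.1765
x=-100: |R|=0.3158
θ=3/4≥1/2 ⇒ |1+1/4x|<|1−3/4x| ∀x<0 ⇒ stable on all of ℝ⁻.

(−∞, 0) — no finite endpoint. Any h>0 works for λ=-9.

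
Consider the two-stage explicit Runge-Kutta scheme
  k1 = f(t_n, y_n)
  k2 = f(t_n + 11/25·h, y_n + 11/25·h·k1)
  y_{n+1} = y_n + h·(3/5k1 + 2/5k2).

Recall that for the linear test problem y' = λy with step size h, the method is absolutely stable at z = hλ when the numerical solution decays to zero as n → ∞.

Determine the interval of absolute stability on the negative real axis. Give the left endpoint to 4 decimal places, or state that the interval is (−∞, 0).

With y'=λy (z=hλ):
  k1=λy_n ⇒ h·k1=z·y_n;  k2=λ(1+11/25z)y_n ⇒ h·k2=z(1+11/25z)y_n
  y_{n+1}/y_n = 1 + 3/5z + 2/5z(1+11/25z) = 1 + z + 22/125z²
  so R(z) = 1 + z + 22/125z².

Need |R(x)|<1, x<0.
x=-1.03: |R|=0.1567
R=1: x+22/125x²=0 ⇒ x=−125/22=-5.6818; min R=1−1/(4·22/125)=-0.4205>−1
Confirm numerically:
  x=-4.550: |R|=0.09364 <1
  x=-3.085: |R|=0.40997 <1
  x=-2.853: |R|=0.42043 <1
  x=-2.609: |R|=0.41099 <1
  x=-5.884: |R|=1.20938 >1
  x=-5.867: |R|=1.19122 >1
Stable set (-5.6818, 0).

(-5.6818, 0).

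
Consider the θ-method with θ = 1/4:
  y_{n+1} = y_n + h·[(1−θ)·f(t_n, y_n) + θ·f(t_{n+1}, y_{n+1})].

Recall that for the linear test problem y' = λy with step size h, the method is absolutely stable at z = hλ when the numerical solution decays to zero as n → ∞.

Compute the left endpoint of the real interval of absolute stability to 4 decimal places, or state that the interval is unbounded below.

Test eqn y'=λy, z=hλ:
  y_{n+1} = y_n + z·[3/4·y_n + 1/4·y_{n+1}] ⇒ (1 − 1/4z)y_{n+1} = (1 + 3/4z)y_n
  so R(z) = (1 + 3/4z)/(1 − 1/4z).

Boundary: |R(x)|=1, x<0.
x=-0.35: |R|=0.6782
R=−1: 1+3/4x = −1+1/4x ⇒ -1/2x=2 ⇒ x=2/(-1/2)=-4.0000
Confirm numerically:
  x=-3.727: |R|=0.92934 <1
  x=-3.148: |R|=0.76161 <1
  x=-2.634: |R|=0.58818 <1
  x=-1.970: |R|=0.31993 <1
  x=-4.562: |R|=1.13128 >1
  x=-4.373: |R|=1.08910 >1
  x=-4.098: |R|=1.02420 >1
Stable set (-4.0000, 0).

z* = -4.0000.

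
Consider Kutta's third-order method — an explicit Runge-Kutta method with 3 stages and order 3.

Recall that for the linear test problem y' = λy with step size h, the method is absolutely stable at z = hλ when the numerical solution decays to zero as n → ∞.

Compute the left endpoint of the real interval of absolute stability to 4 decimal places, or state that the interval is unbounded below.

left endpoint -2.5127.

On y'=λy, z=hλ:
  order 3, 3-stage ⇒ R(z)=1+z+z^2/2+z^3/6
  (e.g. R(-1.63)=-0.02334, |R|=0.02334)

Find x<0 with |R(x)|<1.
x=-1.63: |R|=0.0233
|R(-1.99)|=0.3234 |R(-1.23)|=0.2163 |R(-1.12)|=0.2730
Bisect:
  x_lo=-3.1383 |R|=2.3653  x_hi=-0.3953 |R|=0.6725
  mid=-1.76679 |R|=0.12520 →hi
  mid=-2.45254 |R|=0.90372 →hi
  mid=-2.79542 |R|=1.52897 →lo
  mid=-2.62398 |R|=1.19248 →lo
  mid=-2.53826 |R|=1.04245 →lo
  mid=-2.49540 |R|=0.97171 →hi
  mid=-2.51683 |R|=1.00673 →lo
  mid=-2.50612 |R|=0.98913 →hi
  mid=-2.51147 |R|=0.99791 →hi
  mid=-2.51415 |R|=1.00231 →lo
  ...
  [-2.51281,-2.51264] ⇒ x*=-2.5127
Interval (-2.5127, 0).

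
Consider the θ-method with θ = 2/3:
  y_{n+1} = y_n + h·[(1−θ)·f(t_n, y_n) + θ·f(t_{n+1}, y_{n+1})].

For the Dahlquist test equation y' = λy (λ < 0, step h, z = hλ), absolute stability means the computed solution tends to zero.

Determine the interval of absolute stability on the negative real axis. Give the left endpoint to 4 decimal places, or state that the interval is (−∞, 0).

interval (−∞, 0).

With y'=λy (z=hλ):
  y_{n+1} = y_n + z·[1/3·y_n + 2/3·y_{n+1}] ⇒ (1 − 2/3z)y_{n+1} = (1 + 1/3z)y_n
  R(z) = (1 + 1/3z)/(1 − 2/3z).

Find x<0 with |R(x)|<1.
x=-0.83: |R|=0.4657
x=-2: |R|=0.1429
x=-10: |R|=0.3043
x=-100: |R|=0.4778
θ=2/3≥1/2 ⇒ |1+1/3x|<|1−2/3x| ∀x<0 ⇒ unbounded interval.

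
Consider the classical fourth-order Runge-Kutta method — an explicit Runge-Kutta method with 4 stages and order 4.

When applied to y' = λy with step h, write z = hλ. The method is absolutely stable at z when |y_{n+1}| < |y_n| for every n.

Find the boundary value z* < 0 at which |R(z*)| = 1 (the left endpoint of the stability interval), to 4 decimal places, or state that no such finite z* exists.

left endpoint -2.7853.

On y'=λy, z=hλ:
  order 4, 4-stage ⇒ R(z)=1+z+z^2/2+z^3/6+z^4/24
  (e.g. R(-1.74)=0.27773, |R|=0.27773)

Boundary: |R(x)|=1, x<0.
x=-1.74: |R|=0.2777
|R(-2.43)|=0.5838 |R(-2.39)|=0.5502 |R(-1.78)|=0.2825
Bisect:
  x_lo=-3.2677 |R|=2.0066  x_hi=-0.2823 |R|=0.7541
  mid=-1.77500 |R|=0.28185 →hi
  mid=-2.52135 |R|=0.66971 →hi
  mid=-2.89452 |R|=1.17756 →lo
  mid=-2.70793 |R|=0.88950 →hi
  mid=-2.80123 |R|=1.02429 →lo
  mid=-2.75458 |R|=0.95467 →hi
  mid=-2.77790 |R|=0.98892 →hi
  mid=-2.78957 |R|=1.00646 →lo
  ...
  [-2.78538,-2.78519] ⇒ x*=-2.7853
Interval (-2.7853, 0).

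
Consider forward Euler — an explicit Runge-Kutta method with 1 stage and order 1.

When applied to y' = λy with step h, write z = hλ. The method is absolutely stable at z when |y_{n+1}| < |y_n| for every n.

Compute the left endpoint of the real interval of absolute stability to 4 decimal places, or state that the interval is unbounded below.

Test eqn y'=λy, z=hλ:
  order 1, 1-stage ⇒ R(z)=1+z
  (e.g. R(-0.49)=0.51000, |R|=0.51000)

Find x<0 with |R(x)|<1.
x=-0.49: |R|=0.5100
|R(-1.4)|=0.4000 |R(-1.08)|=0.0800 |R(-1.03)|=0.0300
Bisect:
  x_lo=-2.4983 |R|=1.4983  x_hi=-0.1815 |R|=0.8185
  mid=-1.33992 |R|=0.33992 →hi
  mid=-1.91912 |R|=0.91912 →hi
  mid=-2.20872 |R|=1.20872 →lo
  mid=-2.06392 |R|=1.06392 →lo
  mid=-1.99152 |R|=0.99152 →hi
  mid=-2.02772 |R|=1.02772 →lo
  mid=-2.00962 |R|=1.00962 →lo
  mid=-2.00057 |R|=1.00057 →lo
  mid=-1.99604 |R|=0.99604 →hi
  mid=-1.99831 |R|=0.99831 →hi
  ...
  [-2.00000,-1.99986] ⇒ x*=-2.0000
Interval (-2.0000, 0).

left endpoint -2.0000.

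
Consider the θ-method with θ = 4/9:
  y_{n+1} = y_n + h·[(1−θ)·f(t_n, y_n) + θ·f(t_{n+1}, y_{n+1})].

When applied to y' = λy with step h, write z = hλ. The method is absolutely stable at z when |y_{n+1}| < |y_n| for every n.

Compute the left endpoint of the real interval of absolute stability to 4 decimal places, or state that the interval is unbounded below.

Set f=λy, z=hλ:
  y_{n+1} = y_n + z·[5/9·y_n + 4/9·y_{n+1}] ⇒ (1 − 4/9z)y_{n+1} = (1 + 5/9z)y_n
  R(z) = (1 + 5/9z)/(1 − 4/9z).

Boundary: |R(x)|=1, x<0.
x=-0.83: |R|=0.3937
R=−1: 1+5/9x = −1+4/9x ⇒ -1/9x=2 ⇒ x=2/(-1/9)=-18.0000
Confirm numerically:
  x=-17.579: |R|=0.99469 <1
  x=-11.432: |R|=0.87999 <1
  x=-10.653: |R|=0.85765 <1
  x=-18.491: |R|=1.00592 >1
  x=-18.229: |R|=1.00280 >1
Stable set (-18.0000, 0).

z* = -18.0000.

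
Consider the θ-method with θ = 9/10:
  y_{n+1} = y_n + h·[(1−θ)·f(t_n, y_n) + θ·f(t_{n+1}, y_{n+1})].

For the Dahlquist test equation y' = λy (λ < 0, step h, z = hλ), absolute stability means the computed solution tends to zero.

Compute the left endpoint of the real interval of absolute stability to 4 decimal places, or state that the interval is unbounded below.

Set f=λy, z=hλ:
  y_{n+1} = y_n + z·[1/10·y_n + 9/10·y_{n+1}] ⇒ (1 − 9/10z)y_{n+1} = (1 + 1/10z)y_n
  R(z) = (1 + 1/10z)/(1 − 9/10z).

Solve |R(x)|<1 on ℝ⁻.
x=-1.02: |R|=0.4682
x=-2: |R|=0.2857
x=-10: |R|=0.0000
x=-100: |R|=0.0989
θ=9/10≥1/2 ⇒ |1+1/10x|<|1−9/10x| ∀x<0 ⇒ stable on all of ℝ⁻.

unbounded; (−∞, 0).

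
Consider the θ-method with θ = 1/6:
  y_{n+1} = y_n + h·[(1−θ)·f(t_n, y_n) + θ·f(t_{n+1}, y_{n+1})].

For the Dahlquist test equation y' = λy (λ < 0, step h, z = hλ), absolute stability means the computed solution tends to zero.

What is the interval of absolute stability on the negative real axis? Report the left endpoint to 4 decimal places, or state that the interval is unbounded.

Test eqn y'=λy, z=hλ:
  y_{n+1} = y_n + z·[5/6·y_n + 1/6·y_{n+1}] ⇒ (1 − 1/6z)y_{n+1} = (1 + 5/6z)y_n
  Hence R(z) = (1 + 5/6z)/(1 − 1/6z).

Boundary: |R(x)|=1, x<0.
x=-0.54: |R|=0.5046
R=−1: 1+5/6x = −1+1/6x ⇒ -2/3x=2 ⇒ x=2/(-2/3)=-3.0000
Confirm numerically:
  x=-1.676: |R|=0.31006 <1
  x=-1.569: |R|=0.24376 <1
  x=-1.455: |R|=0.17103 <1
  x=-1.444: |R|=0.16389 <1
  x=-3.389: |R|=1.16573 >1
  x=-3.042: |R|=1.01858 >1
Stable set (-3.0000, 0).

z∈(-3.0000,0).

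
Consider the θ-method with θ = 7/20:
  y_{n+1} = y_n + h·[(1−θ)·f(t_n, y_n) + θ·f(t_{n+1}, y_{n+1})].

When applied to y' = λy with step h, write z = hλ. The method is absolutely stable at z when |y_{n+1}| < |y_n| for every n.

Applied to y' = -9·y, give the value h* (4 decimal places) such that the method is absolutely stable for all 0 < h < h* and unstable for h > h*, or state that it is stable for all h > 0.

With y'=λy (z=hλ):
  y_{n+1} = y_n + z·[13/20·y_n + 7/20·y_{n+1}] ⇒ (1 − 7/20z)y_{n+1} = (1 + 13/20z)y_n
  so R(z) = (1 + 13/20z)/(1 − 7/20z).

Need |R(x)|<1, x<0.
x=-0.68: |R|=0.4507
R=−1: 1+13/20x = −1+7/20x ⇒ -3/10x=2 ⇒ x=2/(-3/10)=-6.6667
Confirm numerically:
  x=-6.058: |R|=0.94148 <1
  x=-5.048: |R|=0.82449 <1
  x=-3.803: |R|=0.63145 <1
  x=-2.971: |R|=0.45648 <1
  x=-7.245: |R|=1.04907 >1
  x=-6.776: |R|=1.00973 >1
Stable set (-6.6667, 0).

(-6.6667,0); λ=-9 ⇒ h* = (20/3)/9 = 0.7407.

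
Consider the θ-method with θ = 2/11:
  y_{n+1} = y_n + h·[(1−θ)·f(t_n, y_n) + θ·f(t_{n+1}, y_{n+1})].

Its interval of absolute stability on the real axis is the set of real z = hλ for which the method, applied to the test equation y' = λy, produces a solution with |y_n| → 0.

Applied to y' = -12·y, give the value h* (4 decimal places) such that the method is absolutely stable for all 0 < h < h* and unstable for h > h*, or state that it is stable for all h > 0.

(-3.1429,0); λ=-12 ⇒ h* = (22/7)/12 = 0.2619.

Test eqn y'=λy, z=hλ:
  y_{n+1} = y_n + z·[9/11·y_n + 2/11·y_{n+1}] ⇒ (1 − 2/11z)y_{n+1} = (1 + 9/11z)y_n
  R(z) = (1 + 9/11z)/(1 − 2/11z).

Find x<0 with |R(x)|<1.
x=-0.79: |R|=0.3092
R=−1: 1+9/11x = −1+2/11x ⇒ -7/11x=2 ⇒ x=2/(-7/11)=-3.1429
Confirm numerically:
  x=-3.027: |R|=0.95245 <1
  x=-2.425: |R|=0.68297 <1
  x=-2.156: |R|=0.54885 <1
  x=-1.901: |R|=0.41271 <1
  x=-3.368: |R|=1.08886 >1
  x=-3.352: |R|=1.08269 >1
  x=-3.226: |R|=1.03335 >1
Stable set (-3.1429, 0).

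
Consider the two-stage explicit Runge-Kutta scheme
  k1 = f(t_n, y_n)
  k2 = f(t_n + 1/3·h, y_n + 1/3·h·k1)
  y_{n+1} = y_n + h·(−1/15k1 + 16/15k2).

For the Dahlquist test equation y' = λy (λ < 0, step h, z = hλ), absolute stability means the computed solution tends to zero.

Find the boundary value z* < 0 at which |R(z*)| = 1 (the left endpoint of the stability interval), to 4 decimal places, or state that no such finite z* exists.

left endpoint -2.8125.

On y'=λy, z=hλ:
  k1=λy_n ⇒ h·k1=z·y_n;  k2=λ(1+1/3z)y_n ⇒ h·k2=z(1+1/3z)y_n
  y_{n+1}/y_n = 1 − 1/15z + 16/15z(1+1/3z) = 1 + z + 16/45z²
  Hence R(z) = 1 + z + 16/45z².

Solve |R(x)|<1 on ℝ⁻.
x=-0.49: |R|=0.5954
R=1: x+16/45x²=0 ⇒ x=−45/16=-2.8125; min R=1−1/(4·16/45)=0.2969>−1
Confirm numerically:
  x=-2.539: |R|=0.75310 <1
  x=-2.288: |R|=0.57331 <1
  x=-2.238: |R|=0.54285 <1
  x=-3.382: |R|=1.68482 >1
  x=-3.210: |R|=1.45368 >1
  x=-2.853: |R|=1.04108 >1
So |R|<1 on (-2.8125, 0).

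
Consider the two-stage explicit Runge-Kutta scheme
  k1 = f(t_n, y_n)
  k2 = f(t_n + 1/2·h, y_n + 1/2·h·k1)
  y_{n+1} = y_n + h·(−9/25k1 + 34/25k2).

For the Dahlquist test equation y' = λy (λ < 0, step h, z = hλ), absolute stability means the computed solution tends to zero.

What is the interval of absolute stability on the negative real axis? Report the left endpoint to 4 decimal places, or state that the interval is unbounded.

On y'=λy, z=hλ:
  k1=λy_n ⇒ h·k1=z·y_n;  k2=λ(1+1/2z)y_n ⇒ h·k2=z(1+1/2z)y_n
  y_{n+1}/y_n = 1 − 9/25z + 34/25z(1+1/2z) = 1 + z + 17/25z²
  so R(z) = 1 + z + 17/25z².

Solve |R(x)|<1 on ℝ⁻.
x=-1.6: |R|=1.1408
R=1: x+17/25x²=0 ⇒ x=−25/17=-1.4706; min R=1−1/(4·17/25)=0.6324>−1
Confirm numerically:
  x=-1.151: |R|=0.74986 <1
  x=-0.722: |R|=0.63247 <1
  x=-0.688: |R|=0.63387 <1
  x=-1.583: |R|=1.12100 >1
  x=-1.542: |R|=1.07488 >1
  x=-1.531: |R|=1.06289 >1
So |R|<1 on (-1.4706, 0).

(-1.4706, 0).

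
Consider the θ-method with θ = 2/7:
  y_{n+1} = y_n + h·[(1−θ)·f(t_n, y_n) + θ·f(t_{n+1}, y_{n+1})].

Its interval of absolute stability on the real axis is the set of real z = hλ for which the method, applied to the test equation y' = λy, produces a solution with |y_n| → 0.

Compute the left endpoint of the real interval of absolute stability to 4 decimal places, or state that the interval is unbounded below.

Set f=λy, z=hλ:
  y_{n+1} = y_n + z·[5/7·y_n + 2/7·y_{n+1}] ⇒ (1 − 2/7z)y_{n+1} = (1 + 5/7z)y_n
  R(z) = (1 + 5/7z)/(1 − 2/7z).

Find x<0 with |R(x)|<1.
x=-0.83: |R|=0.3291
R=−1: 1+5/7x = −1+2/7x ⇒ -3/7x=2 ⇒ x=2/(-3/7)=-4.6667
Confirm numerically:
  x=-3.835: |R|=0.82993 <1
  x=-3.747: |R|=0.80965 <1
  x=-2.744: |R|=0.53812 <1
  x=-2.314: |R|=0.39302 <1
  x=-5.157: |R|=1.08496 >1
  x=-5.128: |R|=1.08020 >1
So |R|<1 on (-4.6667, 0).

left endpoint -4.6667.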